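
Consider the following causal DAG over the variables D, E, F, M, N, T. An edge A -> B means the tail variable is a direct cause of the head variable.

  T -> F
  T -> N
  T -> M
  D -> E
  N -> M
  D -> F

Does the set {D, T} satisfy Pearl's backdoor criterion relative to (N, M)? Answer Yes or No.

Backdoor paths from N to M (paths whose first edge points into N):
  P1: N <- T -> M
Condition 1 (no descendant of N in the set): holds — descendants of N are {M}; none are in {D, T}.
Condition 2 (every backdoor path blocked by {D, T}):
  P1: blocked at fork node T ∈ conditioning set.
{D, T} satisfies the backdoor criterion.

Yes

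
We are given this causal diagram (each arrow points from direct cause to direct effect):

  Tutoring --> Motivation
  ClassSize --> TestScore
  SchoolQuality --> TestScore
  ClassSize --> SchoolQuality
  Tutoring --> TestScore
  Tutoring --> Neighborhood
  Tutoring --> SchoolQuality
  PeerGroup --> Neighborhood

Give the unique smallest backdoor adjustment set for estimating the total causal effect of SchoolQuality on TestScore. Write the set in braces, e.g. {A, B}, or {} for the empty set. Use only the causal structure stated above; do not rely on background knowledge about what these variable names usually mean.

{ClassSize, Tutoring}

Variables eligible for adjustment (non-descendants of SchoolQuality, excluding SchoolQuality and TestScore): {ClassSize, Motivation, Neighborhood, PeerGroup, Tutoring}.
Backdoor paths from SchoolQuality to TestScore:
  P1: SchoolQuality <- Tutoring -> TestScore
  P2: SchoolQuality <- ClassSize -> TestScore
The empty set is not sufficient: P1 (SchoolQuality <- Tutoring -> TestScore) has no collider blocking it and no conditioned non-collider, so it is open.
Try {ClassSize, Tutoring}:
  P1: blocked at fork node Tutoring ∈ conditioning set.
  P2: blocked at fork node ClassSize ∈ conditioning set.
{ClassSize, Tutoring} contains no descendant of SchoolQuality and blocks every backdoor path.
Every element of {ClassSize, Tutoring} is needed (dropping ClassSize leaves P2 open; dropping Tutoring leaves P1 open), so no proper subset is valid.
Among all size-2 subsets of the eligible variables, only {ClassSize, Tutoring} blocks every backdoor path, so it is the unique smallest valid adjustment set.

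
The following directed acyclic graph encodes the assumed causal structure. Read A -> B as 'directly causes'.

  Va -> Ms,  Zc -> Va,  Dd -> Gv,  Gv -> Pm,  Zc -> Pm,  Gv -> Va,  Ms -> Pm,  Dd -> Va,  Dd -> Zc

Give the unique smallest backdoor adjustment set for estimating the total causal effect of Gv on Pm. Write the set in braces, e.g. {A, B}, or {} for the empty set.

{Dd}

Variables eligible for adjustment (non-descendants of Gv, excluding Gv and Pm): {Dd, Zc}.
Backdoor paths from Gv to Pm:
  P1: Gv <- Dd -> Zc -> Va -> Ms -> Pm
  P2: Gv <- Dd -> Zc -> Pm
  P3: Gv <- Dd -> Va <- Zc -> Pm
  P4: Gv <- Dd -> Va -> Ms -> Pm
The empty set is not sufficient: P1 (Gv <- Dd -> Zc -> Va -> Ms -> Pm) has no collider blocking it and no conditioned non-collider, so it is open.
Try {Dd}:
  P1: blocked at fork node Dd ∈ conditioning set.
  P2: blocked at fork node Dd ∈ conditioning set.
  P3: blocked at fork node Dd ∈ conditioning set.
  P4: blocked at fork node Dd ∈ conditioning set.
{Dd} contains no descendant of Gv and blocks every backdoor path.
No other singleton works — e.g. {Zc} leaves P4 open — so {Dd} is the unique smallest valid adjustment set.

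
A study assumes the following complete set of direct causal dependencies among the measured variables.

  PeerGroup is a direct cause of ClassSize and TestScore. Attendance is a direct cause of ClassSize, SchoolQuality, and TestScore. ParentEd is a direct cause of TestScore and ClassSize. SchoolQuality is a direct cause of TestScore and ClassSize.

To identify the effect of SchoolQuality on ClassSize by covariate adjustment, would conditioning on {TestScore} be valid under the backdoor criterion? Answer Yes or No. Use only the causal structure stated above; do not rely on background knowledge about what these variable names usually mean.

No

Backdoor paths from SchoolQuality to ClassSize (paths whose first edge points into SchoolQuality):
  P1: SchoolQuality <- Attendance -> ClassSize
  P2: SchoolQuality <- Attendance -> TestScore <- ParentEd -> ClassSize
  P3: SchoolQuality <- Attendance -> TestScore <- PeerGroup -> ClassSize
Condition 1 (no descendant of SchoolQuality in the set): FAILS — TestScore is a descendant of SchoolQuality.
Condition 2 (every backdoor path blocked by {TestScore}):
  P1: open — no interior node is in the conditioning set.
  P2: open — collider(s) TestScore are conditioned on (or have a conditioned descendant) and no non-collider on the path is in the set.
  P3: open — collider(s) TestScore are conditioned on (or have a conditioned descendant) and no non-collider on the path is in the set.
{TestScore} does not satisfy the backdoor criterion.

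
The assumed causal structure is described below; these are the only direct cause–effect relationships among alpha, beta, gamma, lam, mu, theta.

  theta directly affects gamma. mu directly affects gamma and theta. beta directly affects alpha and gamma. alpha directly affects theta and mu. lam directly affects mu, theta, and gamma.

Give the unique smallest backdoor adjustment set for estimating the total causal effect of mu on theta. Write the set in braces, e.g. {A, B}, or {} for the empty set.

Variables eligible for adjustment (non-descendants of mu, excluding mu and theta): {alpha, beta, lam}.
Backdoor paths from mu to theta:
  P1: mu <- alpha <- beta -> gamma <- lam -> theta
  P2: mu <- alpha <- beta -> gamma <- theta
  P3: mu <- alpha -> theta
  P4: mu <- lam -> theta
  P5: mu <- lam -> gamma <- beta -> alpha -> theta
  P6: mu <- lam -> gamma <- theta
The empty set is not sufficient: P3 (mu <- alpha -> theta) has no collider blocking it and no conditioned non-collider, so it is open.
Try {alpha, lam}:
  P1: blocked at chain node alpha ∈ conditioning set.
  P2: blocked at chain node alpha ∈ conditioning set.
  P3: blocked at fork node alpha ∈ conditioning set.
  P4: blocked at fork node lam ∈ conditioning set.
  P5: blocked at fork node lam ∈ conditioning set.
  P6: blocked at fork node lam ∈ conditioning set.
{alpha, lam} contains no descendant of mu and blocks every backdoor path.
Every element of {alpha, lam} is needed (dropping alpha leaves P3 open; dropping lam leaves P4 open), so no proper subset is valid.
Among all size-2 subsets of the eligible variables, only {alpha, lam} blocks every backdoor path, so it is the unique smallest valid adjustment set.

{alpha, lam}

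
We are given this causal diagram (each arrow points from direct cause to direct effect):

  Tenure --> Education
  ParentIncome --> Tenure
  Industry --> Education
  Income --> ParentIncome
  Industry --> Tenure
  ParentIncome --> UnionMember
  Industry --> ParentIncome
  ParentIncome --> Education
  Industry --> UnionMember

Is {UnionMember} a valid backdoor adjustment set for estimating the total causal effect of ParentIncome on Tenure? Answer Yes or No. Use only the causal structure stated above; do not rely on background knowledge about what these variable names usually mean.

Backdoor paths from ParentIncome to Tenure (paths whose first edge points into ParentIncome):
  P1: ParentIncome <- Industry -> Tenure
  P2: ParentIncome <- Industry -> Education <- Tenure
Condition 1 (no descendant of ParentIncome in the set): FAILS — UnionMember is a descendant of ParentIncome.
Condition 2 (every backdoor path blocked by {UnionMember}):
  P1: open — no interior node is in the conditioning set.
  P2: blocked at collider Education (neither it nor any descendant is in the conditioning set).
{UnionMember} does not satisfy the backdoor criterion.

No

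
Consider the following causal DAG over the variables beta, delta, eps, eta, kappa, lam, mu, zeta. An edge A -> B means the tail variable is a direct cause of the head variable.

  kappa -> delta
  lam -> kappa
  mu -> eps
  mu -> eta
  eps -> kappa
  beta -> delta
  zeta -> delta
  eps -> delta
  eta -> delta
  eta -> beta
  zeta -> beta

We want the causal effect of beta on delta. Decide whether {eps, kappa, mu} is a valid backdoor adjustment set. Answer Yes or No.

Backdoor paths from beta to delta (paths whose first edge points into beta):
  P1: beta <- zeta -> delta
  P2: beta <- eta <- mu -> eps -> kappa -> delta
  P3: beta <- eta <- mu -> eps -> delta
  P4: beta <- eta -> delta
Condition 1 (no descendant of beta in the set): holds — descendants of beta are {delta}; none are in {eps, kappa, mu}.
Condition 2 (every backdoor path blocked by {eps, kappa, mu}):
  P1: open — no interior node is in the conditioning set.
  P2: blocked at fork node mu ∈ conditioning set.
  P3: blocked at fork node mu ∈ conditioning set.
  P4: open — no interior node is in the conditioning set.
{eps, kappa, mu} does not satisfy the backdoor criterion.

No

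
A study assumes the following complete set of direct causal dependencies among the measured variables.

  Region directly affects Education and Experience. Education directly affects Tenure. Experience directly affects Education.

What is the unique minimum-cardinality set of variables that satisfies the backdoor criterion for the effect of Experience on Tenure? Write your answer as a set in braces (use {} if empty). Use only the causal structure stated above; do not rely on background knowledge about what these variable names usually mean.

{Region}

Variables eligible for adjustment (non-descendants of Experience, excluding Experience and Tenure): {Region}.
Backdoor paths from Experience to Tenure:
  P1: Experience <- Region -> Education -> Tenure
The empty set is not sufficient: P1 (Experience <- Region -> Education -> Tenure) has no collider blocking it and no conditioned non-collider, so it is open.
Try {Region}:
  P1: blocked at fork node Region ∈ conditioning set.
{Region} contains no descendant of Experience and blocks every backdoor path.
{Region} is the unique smallest valid adjustment set.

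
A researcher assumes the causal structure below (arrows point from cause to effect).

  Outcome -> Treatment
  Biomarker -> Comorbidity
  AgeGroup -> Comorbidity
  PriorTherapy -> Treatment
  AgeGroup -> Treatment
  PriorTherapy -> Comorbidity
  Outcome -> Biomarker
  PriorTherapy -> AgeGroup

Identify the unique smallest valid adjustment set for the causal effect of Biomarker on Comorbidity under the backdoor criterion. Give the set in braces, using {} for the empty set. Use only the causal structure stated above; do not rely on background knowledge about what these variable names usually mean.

{}

Variables eligible for adjustment (non-descendants of Biomarker, excluding Biomarker and Comorbidity): {AgeGroup, Outcome, PriorTherapy, Treatment}.
Backdoor paths from Biomarker to Comorbidity:
  P1: Biomarker <- Outcome -> Treatment <- PriorTherapy -> AgeGroup -> Comorbidity
  P2: Biomarker <- Outcome -> Treatment <- PriorTherapy -> Comorbidity
  P3: Biomarker <- Outcome -> Treatment <- AgeGroup <- PriorTherapy -> Comorbidity
  P4: Biomarker <- Outcome -> Treatment <- AgeGroup -> Comorbidity
Each backdoor path contains an unconditioned collider, so every path is already blocked with the empty conditioning set:
  P1: blocked at collider Treatment (neither it nor any descendant is in the conditioning set).
  P2: blocked at collider Treatment (neither it nor any descendant is in the conditioning set).
  P3: blocked at collider Treatment (neither it nor any descendant is in the conditioning set).
  P4: blocked at collider Treatment (neither it nor any descendant is in the conditioning set).
The empty set is therefore the unique smallest valid set.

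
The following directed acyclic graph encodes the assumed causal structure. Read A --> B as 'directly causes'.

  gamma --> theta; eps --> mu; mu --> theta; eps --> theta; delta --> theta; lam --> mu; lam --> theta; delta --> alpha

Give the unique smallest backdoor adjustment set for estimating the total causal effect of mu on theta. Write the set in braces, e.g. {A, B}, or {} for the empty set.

{eps, lam}

Variables eligible for adjustment (non-descendants of mu, excluding mu and theta): {alpha, delta, eps, gamma, lam}.
Backdoor paths from mu to theta:
  P1: mu <- eps -> theta
  P2: mu <- lam -> theta
The empty set is not sufficient: P1 (mu <- eps -> theta) has no collider blocking it and no conditioned non-collider, so it is open.
Try {eps, lam}:
  P1: blocked at fork node eps ∈ conditioning set.
  P2: blocked at fork node lam ∈ conditioning set.
{eps, lam} contains no descendant of mu and blocks every backdoor path.
Every element of {eps, lam} is needed (dropping eps leaves P1 open; dropping lam leaves P2 open), so no proper subset is valid.
Among all size-2 subsets of the eligible variables, only {eps, lam} blocks every backdoor path, so it is the unique smallest valid adjustment set.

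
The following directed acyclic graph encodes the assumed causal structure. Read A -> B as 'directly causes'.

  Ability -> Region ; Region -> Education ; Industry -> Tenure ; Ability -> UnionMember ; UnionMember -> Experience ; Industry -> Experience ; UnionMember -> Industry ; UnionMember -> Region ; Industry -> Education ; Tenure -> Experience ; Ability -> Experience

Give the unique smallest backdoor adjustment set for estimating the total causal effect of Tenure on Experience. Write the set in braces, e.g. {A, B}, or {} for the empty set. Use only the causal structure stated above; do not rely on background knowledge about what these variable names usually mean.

{Industry}

Variables eligible for adjustment (non-descendants of Tenure, excluding Tenure and Experience): {Ability, Education, Industry, Region, UnionMember}.
Backdoor paths from Tenure to Experience:
  P1: Tenure <- Industry <- UnionMember <- Ability -> Experience
  P2: Tenure <- Industry <- UnionMember -> Region <- Ability -> Experience
  P3: Tenure <- Industry <- UnionMember -> Experience
  P4: Tenure <- Industry -> Education <- Region <- Ability -> UnionMember -> Experience
  P5: Tenure <- Industry -> Education <- Region <- Ability -> Experience
  P6: Tenure <- Industry -> Education <- Region <- UnionMember <- Ability -> Experience
  P7: Tenure <- Industry -> Education <- Region <- UnionMember -> Experience
  P8: Tenure <- Industry -> Experience
The empty set is not sufficient: P1 (Tenure <- Industry <- UnionMember <- Ability -> Experience) has no collider blocking it and no conditioned non-collider, so it is open.
Try {Industry}:
  P1: blocked at chain node Industry ∈ conditioning set.
  P2: blocked at chain node Industry ∈ conditioning set.
  P3: blocked at chain node Industry ∈ conditioning set.
  P4: blocked at fork node Industry ∈ conditioning set.
  P5: blocked at fork node Industry ∈ conditioning set.
  P6: blocked at fork node Industry ∈ conditioning set.
  P7: blocked at fork node Industry ∈ conditioning set.
  P8: blocked at fork node Industry ∈ conditioning set.
{Industry} contains no descendant of Tenure and blocks every backdoor path.
No other singleton works — e.g. {Ability} leaves P3 open — so {Industry} is the unique smallest valid adjustment set.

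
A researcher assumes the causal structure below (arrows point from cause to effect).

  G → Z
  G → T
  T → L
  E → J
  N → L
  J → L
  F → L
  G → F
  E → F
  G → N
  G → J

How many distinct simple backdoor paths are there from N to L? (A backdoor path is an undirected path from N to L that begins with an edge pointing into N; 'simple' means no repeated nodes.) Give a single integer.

A backdoor path from N to L is any simple undirected path whose first edge points into N (i.e. leaves N via a parent).
Parents of N: {G}.
Enumerating:
  P1: N <- G -> T -> L
  P2: N <- G -> J <- E -> F -> L
  P3: N <- G -> J -> L
  P4: N <- G -> F <- E -> J -> L
  P5: N <- G -> F -> L
That exhausts the simple backdoor paths. Count: 5.

5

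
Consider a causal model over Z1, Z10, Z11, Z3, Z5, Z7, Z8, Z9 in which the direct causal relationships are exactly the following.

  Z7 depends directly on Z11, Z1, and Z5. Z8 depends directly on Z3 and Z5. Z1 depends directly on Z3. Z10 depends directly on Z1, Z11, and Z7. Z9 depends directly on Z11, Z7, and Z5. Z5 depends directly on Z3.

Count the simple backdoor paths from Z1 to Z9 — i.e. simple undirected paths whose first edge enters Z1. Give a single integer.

8

A backdoor path from Z1 to Z9 is any simple undirected path whose first edge points into Z1 (i.e. leaves Z1 via a parent).
Parents of Z1: {Z3}.
Enumerating:
  P1: Z1 <- Z3 -> Z5 -> Z7 <- Z11 -> Z9
  P2: Z1 <- Z3 -> Z5 -> Z7 -> Z9
  P3: Z1 <- Z3 -> Z5 -> Z7 -> Z10 <- Z11 -> Z9
  P4: Z1 <- Z3 -> Z5 -> Z9
  P5: Z1 <- Z3 -> Z8 <- Z5 -> Z7 <- Z11 -> Z9
  P6: Z1 <- Z3 -> Z8 <- Z5 -> Z7 -> Z9
  P7: Z1 <- Z3 -> Z8 <- Z5 -> Z7 -> Z10 <- Z11 -> Z9
  P8: Z1 <- Z3 -> Z8 <- Z5 -> Z9
That exhausts the simple backdoor paths. Count: 8.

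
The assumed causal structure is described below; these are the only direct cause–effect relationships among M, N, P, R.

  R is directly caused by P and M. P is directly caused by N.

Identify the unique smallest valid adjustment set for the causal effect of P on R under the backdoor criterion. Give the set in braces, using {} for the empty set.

{}

Variables eligible for adjustment (non-descendants of P, excluding P and R): {M, N}.
Backdoor paths from P to R:
  (none)
With no backdoor paths the empty set already satisfies the criterion, and it is trivially minimal.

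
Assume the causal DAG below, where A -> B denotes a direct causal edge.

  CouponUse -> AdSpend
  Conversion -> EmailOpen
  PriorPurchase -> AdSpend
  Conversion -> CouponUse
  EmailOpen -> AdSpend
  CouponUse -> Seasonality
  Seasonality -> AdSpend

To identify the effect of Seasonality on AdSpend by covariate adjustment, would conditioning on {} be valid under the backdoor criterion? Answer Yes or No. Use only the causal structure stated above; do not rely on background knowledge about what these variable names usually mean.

Backdoor paths from Seasonality to AdSpend (paths whose first edge points into Seasonality):
  P1: Seasonality <- CouponUse <- Conversion -> EmailOpen -> AdSpend
  P2: Seasonality <- CouponUse -> AdSpend
Condition 1 (no descendant of Seasonality in the set): holds — descendants of Seasonality are {AdSpend}; none are in {}.
Condition 2 (every backdoor path blocked by {}):
  P1: open — no interior node is in the conditioning set.
  P2: open — no interior node is in the conditioning set.
{} does not satisfy the backdoor criterion.

No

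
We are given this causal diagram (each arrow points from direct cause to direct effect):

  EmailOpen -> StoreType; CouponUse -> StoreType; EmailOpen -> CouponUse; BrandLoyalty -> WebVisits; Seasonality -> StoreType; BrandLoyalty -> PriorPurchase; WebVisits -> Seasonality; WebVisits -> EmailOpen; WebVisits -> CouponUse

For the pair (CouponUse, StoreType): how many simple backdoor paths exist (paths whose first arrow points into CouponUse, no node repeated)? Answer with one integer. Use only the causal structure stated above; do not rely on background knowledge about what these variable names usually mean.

4

A backdoor path from CouponUse to StoreType is any simple undirected path whose first edge points into CouponUse (i.e. leaves CouponUse via a parent).
Parents of CouponUse: {EmailOpen, WebVisits}.
Enumerating:
  P1: CouponUse <- WebVisits -> EmailOpen -> StoreType
  P2: CouponUse <- WebVisits -> Seasonality -> StoreType
  P3: CouponUse <- EmailOpen <- WebVisits -> Seasonality -> StoreType
  P4: CouponUse <- EmailOpen -> StoreType
That exhausts the simple backdoor paths. Count: 4.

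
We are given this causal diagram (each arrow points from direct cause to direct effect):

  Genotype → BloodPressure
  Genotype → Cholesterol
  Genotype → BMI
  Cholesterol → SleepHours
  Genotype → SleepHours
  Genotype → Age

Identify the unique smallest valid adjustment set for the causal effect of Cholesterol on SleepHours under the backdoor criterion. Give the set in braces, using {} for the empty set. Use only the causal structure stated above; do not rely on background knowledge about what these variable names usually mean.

Variables eligible for adjustment (non-descendants of Cholesterol, excluding Cholesterol and SleepHours): {Age, BMI, BloodPressure, Genotype}.
Backdoor paths from Cholesterol to SleepHours:
  P1: Cholesterol <- Genotype -> SleepHours
The empty set is not sufficient: P1 (Cholesterol <- Genotype -> SleepHours) has no collider blocking it and no conditioned non-collider, so it is open.
Try {Genotype}:
  P1: blocked at fork node Genotype ∈ conditioning set.
{Genotype} contains no descendant of Cholesterol and blocks every backdoor path.
No other singleton works — e.g. {Age} leaves P1 open — so {Genotype} is the unique smallest valid adjustment set.

{Genotype}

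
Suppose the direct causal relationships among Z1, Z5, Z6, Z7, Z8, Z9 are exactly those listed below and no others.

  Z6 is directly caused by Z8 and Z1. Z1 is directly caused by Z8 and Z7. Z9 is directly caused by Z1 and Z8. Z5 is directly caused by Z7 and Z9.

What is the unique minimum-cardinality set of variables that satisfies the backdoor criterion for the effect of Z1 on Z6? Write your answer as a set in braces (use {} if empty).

Variables eligible for adjustment (non-descendants of Z1, excluding Z1 and Z6): {Z7, Z8}.
Backdoor paths from Z1 to Z6:
  P1: Z1 <- Z8 -> Z6
  P2: Z1 <- Z7 -> Z5 <- Z9 <- Z8 -> Z6
The empty set is not sufficient: P1 (Z1 <- Z8 -> Z6) has no collider blocking it and no conditioned non-collider, so it is open.
Try {Z8}:
  P1: blocked at fork node Z8 ∈ conditioning set.
  P2: blocked at collider Z5 (neither it nor any descendant is in the conditioning set).
{Z8} contains no descendant of Z1 and blocks every backdoor path.
No other singleton works — e.g. {Z7} leaves P1 open — so {Z8} is the unique smallest valid adjustment set.

{Z8}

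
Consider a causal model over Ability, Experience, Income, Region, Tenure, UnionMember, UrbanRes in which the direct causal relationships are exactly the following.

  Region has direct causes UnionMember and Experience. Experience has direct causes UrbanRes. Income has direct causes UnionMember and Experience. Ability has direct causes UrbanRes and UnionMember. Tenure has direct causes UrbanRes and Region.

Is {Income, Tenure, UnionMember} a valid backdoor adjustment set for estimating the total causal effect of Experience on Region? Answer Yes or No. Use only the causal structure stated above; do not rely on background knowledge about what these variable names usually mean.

Backdoor paths from Experience to Region (paths whose first edge points into Experience):
  P1: Experience <- UrbanRes -> Ability <- UnionMember -> Region
  P2: Experience <- UrbanRes -> Tenure <- Region
Condition 1 (no descendant of Experience in the set): FAILS — Income and Tenure are descendants of Experience.
Condition 2 (every backdoor path blocked by {Income, Tenure, UnionMember}):
  P1: blocked at collider Ability (neither it nor any descendant is in the conditioning set).
  P2: open — collider(s) Tenure are conditioned on (or have a conditioned descendant) and no non-collider on the path is in the set.
{Income, Tenure, UnionMember} does not satisfy the backdoor criterion.

No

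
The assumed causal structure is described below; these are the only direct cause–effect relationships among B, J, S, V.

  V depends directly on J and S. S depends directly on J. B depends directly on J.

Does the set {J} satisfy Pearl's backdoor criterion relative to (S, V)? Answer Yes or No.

Backdoor paths from S to V (paths whose first edge points into S):
  P1: S <- J -> V
Condition 1 (no descendant of S in the set): holds — descendants of S are {V}; none are in {J}.
Condition 2 (every backdoor path blocked by {J}):
  P1: blocked at fork node J ∈ conditioning set.
{J} satisfies the backdoor criterion.

Yes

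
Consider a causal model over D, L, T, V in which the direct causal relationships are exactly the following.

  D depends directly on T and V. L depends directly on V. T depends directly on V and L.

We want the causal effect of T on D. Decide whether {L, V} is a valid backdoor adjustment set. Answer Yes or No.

Yes

Backdoor paths from T to D (paths whose first edge points into T):
  P1: T <- V -> D
  P2: T <- L <- V -> D
Condition 1 (no descendant of T in the set): holds — descendants of T are {D}; none are in {L, V}.
Condition 2 (every backdoor path blocked by {L, V}):
  P1: blocked at fork node V ∈ conditioning set.
  P2: blocked at chain node L ∈ conditioning set.
{L, V} satisfies the backdoor criterion.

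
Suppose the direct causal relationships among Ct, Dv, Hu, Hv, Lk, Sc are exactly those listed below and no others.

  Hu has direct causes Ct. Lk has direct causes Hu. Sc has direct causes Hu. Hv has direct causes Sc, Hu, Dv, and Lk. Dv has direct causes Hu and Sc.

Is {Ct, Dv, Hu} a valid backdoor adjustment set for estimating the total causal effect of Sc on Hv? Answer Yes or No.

Backdoor paths from Sc to Hv (paths whose first edge points into Sc):
  P1: Sc <- Hu -> Dv -> Hv
  P2: Sc <- Hu -> Lk -> Hv
  P3: Sc <- Hu -> Hv
Condition 1 (no descendant of Sc in the set): FAILS — Dv is a descendant of Sc.
Condition 2 (every backdoor path blocked by {Ct, Dv, Hu}):
  P1: blocked at fork node Hu ∈ conditioning set.
  P2: blocked at fork node Hu ∈ conditioning set.
  P3: blocked at fork node Hu ∈ conditioning set.
{Ct, Dv, Hu} does not satisfy the backdoor criterion.

No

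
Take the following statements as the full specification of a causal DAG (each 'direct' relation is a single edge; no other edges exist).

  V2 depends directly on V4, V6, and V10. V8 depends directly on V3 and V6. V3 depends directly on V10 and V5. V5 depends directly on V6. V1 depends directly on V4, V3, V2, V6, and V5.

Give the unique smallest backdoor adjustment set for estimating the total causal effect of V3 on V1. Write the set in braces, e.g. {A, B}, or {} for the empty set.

Variables eligible for adjustment (non-descendants of V3, excluding V3 and V1): {V10, V2, V4, V5, V6}.
Backdoor paths from V3 to V1:
  P1: V3 <- V10 -> V2 <- V4 -> V1
  P2: V3 <- V10 -> V2 <- V6 -> V5 -> V1
  P3: V3 <- V10 -> V2 <- V6 -> V1
  P4: V3 <- V10 -> V2 -> V1
  P5: V3 <- V5 <- V6 -> V2 <- V4 -> V1
  P6: V3 <- V5 <- V6 -> V2 -> V1
  P7: V3 <- V5 <- V6 -> V1
  P8: V3 <- V5 -> V1
The empty set is not sufficient: P4 (V3 <- V10 -> V2 -> V1) has no collider blocking it and no conditioned non-collider, so it is open.
Try {V10, V5}:
  P1: blocked at fork node V10 ∈ conditioning set.
  P2: blocked at fork node V10 ∈ conditioning set.
  P3: blocked at fork node V10 ∈ conditioning set.
  P4: blocked at fork node V10 ∈ conditioning set.
  P5: blocked at chain node V5 ∈ conditioning set.
  P6: blocked at chain node V5 ∈ conditioning set.
  P7: blocked at chain node V5 ∈ conditioning set.
  P8: blocked at fork node V5 ∈ conditioning set.
{V10, V5} contains no descendant of V3 and blocks every backdoor path.
Every element of {V10, V5} is needed (dropping V10 leaves P4 open; dropping V5 leaves P6 open), so no proper subset is valid.
Among all size-2 subsets of the eligible variables, only {V10, V5} blocks every backdoor path, so it is the unique smallest valid adjustment set.

{V10, V5}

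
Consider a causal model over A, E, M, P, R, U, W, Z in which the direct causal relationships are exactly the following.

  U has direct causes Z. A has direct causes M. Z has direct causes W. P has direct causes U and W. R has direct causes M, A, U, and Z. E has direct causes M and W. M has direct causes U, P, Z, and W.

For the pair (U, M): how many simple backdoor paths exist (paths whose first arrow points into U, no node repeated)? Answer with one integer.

6

A backdoor path from U to M is any simple undirected path whose first edge points into U (i.e. leaves U via a parent).
Parents of U: {Z}.
Enumerating:
  P1: U <- Z <- W -> P -> M
  P2: U <- Z <- W -> M
  P3: U <- Z <- W -> E <- M
  P4: U <- Z -> M
  P5: U <- Z -> R <- M
  P6: U <- Z -> R <- A <- M
That exhausts the simple backdoor paths. Count: 6.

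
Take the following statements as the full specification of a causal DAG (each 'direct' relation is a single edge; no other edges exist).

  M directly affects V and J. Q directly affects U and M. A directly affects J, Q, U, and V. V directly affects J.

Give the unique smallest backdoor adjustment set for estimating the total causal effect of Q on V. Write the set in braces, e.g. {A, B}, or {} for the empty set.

{A}

Variables eligible for adjustment (non-descendants of Q, excluding Q and V): {A}.
Backdoor paths from Q to V:
  P1: Q <- A -> V
  P2: Q <- A -> J <- M -> V
  P3: Q <- A -> J <- V
The empty set is not sufficient: P1 (Q <- A -> V) has no collider blocking it and no conditioned non-collider, so it is open.
Try {A}:
  P1: blocked at fork node A ∈ conditioning set.
  P2: blocked at fork node A ∈ conditioning set.
  P3: blocked at fork node A ∈ conditioning set.
{A} contains no descendant of Q and blocks every backdoor path.
{A} is the unique smallest valid adjustment set.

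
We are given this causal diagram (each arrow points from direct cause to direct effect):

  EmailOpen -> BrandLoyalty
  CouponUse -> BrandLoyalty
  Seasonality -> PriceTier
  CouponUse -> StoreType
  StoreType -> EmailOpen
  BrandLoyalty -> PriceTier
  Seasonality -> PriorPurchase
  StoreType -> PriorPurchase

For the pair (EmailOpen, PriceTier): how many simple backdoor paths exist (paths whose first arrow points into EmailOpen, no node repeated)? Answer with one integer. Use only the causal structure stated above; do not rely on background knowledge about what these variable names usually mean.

2

A backdoor path from EmailOpen to PriceTier is any simple undirected path whose first edge points into EmailOpen (i.e. leaves EmailOpen via a parent).
Parents of EmailOpen: {StoreType}.
Enumerating:
  P1: EmailOpen <- StoreType <- CouponUse -> BrandLoyalty -> PriceTier
  P2: EmailOpen <- StoreType -> PriorPurchase <- Seasonality -> PriceTier
That exhausts the simple backdoor paths. Count: 2.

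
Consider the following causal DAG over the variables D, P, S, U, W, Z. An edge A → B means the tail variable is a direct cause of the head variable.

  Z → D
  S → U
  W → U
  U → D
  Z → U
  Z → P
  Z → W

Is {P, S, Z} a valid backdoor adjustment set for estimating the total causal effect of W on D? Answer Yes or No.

Backdoor paths from W to D (paths whose first edge points into W):
  P1: W <- Z -> U -> D
  P2: W <- Z -> D
Condition 1 (no descendant of W in the set): holds — descendants of W are {D, U}; none are in {P, S, Z}.
Condition 2 (every backdoor path blocked by {P, S, Z}):
  P1: blocked at fork node Z ∈ conditioning set.
  P2: blocked at fork node Z ∈ conditioning set.
{P, S, Z} satisfies the backdoor criterion.

Yes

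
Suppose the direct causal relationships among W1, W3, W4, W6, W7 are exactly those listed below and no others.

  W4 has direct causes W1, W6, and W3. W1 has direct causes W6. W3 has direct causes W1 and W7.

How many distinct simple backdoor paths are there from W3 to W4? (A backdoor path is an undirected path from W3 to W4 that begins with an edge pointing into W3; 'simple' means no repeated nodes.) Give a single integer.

2

A backdoor path from W3 to W4 is any simple undirected path whose first edge points into W3 (i.e. leaves W3 via a parent).
Parents of W3: {W1, W7}.
Enumerating:
  P1: W3 <- W1 <- W6 -> W4
  P2: W3 <- W1 -> W4
That exhausts the simple backdoor paths. Count: 2.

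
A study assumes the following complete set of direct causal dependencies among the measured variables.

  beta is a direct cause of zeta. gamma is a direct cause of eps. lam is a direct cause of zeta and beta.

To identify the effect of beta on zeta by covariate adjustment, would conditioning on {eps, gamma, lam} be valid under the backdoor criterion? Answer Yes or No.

Backdoor paths from beta to zeta (paths whose first edge points into beta):
  P1: beta <- lam -> zeta
Condition 1 (no descendant of beta in the set): holds — descendants of beta are {zeta}; none are in {eps, gamma, lam}.
Condition 2 (every backdoor path blocked by {eps, gamma, lam}):
  P1: blocked at fork node lam ∈ conditioning set.
{eps, gamma, lam} satisfies the backdoor criterion.

Yes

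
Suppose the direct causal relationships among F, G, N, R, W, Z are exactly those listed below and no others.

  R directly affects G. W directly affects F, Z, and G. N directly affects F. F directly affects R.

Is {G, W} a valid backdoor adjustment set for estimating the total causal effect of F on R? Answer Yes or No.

No

Backdoor paths from F to R (paths whose first edge points into F):
  P1: F <- W -> G <- R
Condition 1 (no descendant of F in the set): FAILS — G is a descendant of F.
Condition 2 (every backdoor path blocked by {G, W}):
  P1: blocked at fork node W ∈ conditioning set.
{G, W} does not satisfy the backdoor criterion.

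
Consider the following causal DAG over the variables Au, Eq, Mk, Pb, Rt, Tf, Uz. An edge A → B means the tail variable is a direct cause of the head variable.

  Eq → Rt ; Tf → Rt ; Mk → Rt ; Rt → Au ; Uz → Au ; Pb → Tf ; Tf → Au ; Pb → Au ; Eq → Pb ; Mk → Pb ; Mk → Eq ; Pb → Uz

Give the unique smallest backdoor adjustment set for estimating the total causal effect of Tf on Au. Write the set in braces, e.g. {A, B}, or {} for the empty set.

{Pb}

Variables eligible for adjustment (non-descendants of Tf, excluding Tf and Au): {Eq, Mk, Pb, Uz}.
Backdoor paths from Tf to Au:
  P1: Tf <- Pb <- Mk -> Eq -> Rt -> Au
  P2: Tf <- Pb <- Mk -> Rt -> Au
  P3: Tf <- Pb <- Eq <- Mk -> Rt -> Au
  P4: Tf <- Pb <- Eq -> Rt -> Au
  P5: Tf <- Pb -> Uz -> Au
  P6: Tf <- Pb -> Au
The empty set is not sufficient: P1 (Tf <- Pb <- Mk -> Eq -> Rt -> Au) has no collider blocking it and no conditioned non-collider, so it is open.
Try {Pb}:
  P1: blocked at chain node Pb ∈ conditioning set.
  P2: blocked at chain node Pb ∈ conditioning set.
  P3: blocked at chain node Pb ∈ conditioning set.
  P4: blocked at chain node Pb ∈ conditioning set.
  P5: blocked at fork node Pb ∈ conditioning set.
  P6: blocked at fork node Pb ∈ conditioning set.
{Pb} contains no descendant of Tf and blocks every backdoor path.
No other singleton works — e.g. {Mk} leaves P4 open — so {Pb} is the unique smallest valid adjustment set.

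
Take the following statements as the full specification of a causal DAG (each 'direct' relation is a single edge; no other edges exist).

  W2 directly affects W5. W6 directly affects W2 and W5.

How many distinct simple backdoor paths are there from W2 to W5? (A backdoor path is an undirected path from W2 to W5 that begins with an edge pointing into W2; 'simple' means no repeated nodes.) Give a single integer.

A backdoor path from W2 to W5 is any simple undirected path whose first edge points into W2 (i.e. leaves W2 via a parent).
Parents of W2: {W6}.
Enumerating:
  P1: W2 <- W6 -> W5
That exhausts the simple backdoor paths. Count: 1.

1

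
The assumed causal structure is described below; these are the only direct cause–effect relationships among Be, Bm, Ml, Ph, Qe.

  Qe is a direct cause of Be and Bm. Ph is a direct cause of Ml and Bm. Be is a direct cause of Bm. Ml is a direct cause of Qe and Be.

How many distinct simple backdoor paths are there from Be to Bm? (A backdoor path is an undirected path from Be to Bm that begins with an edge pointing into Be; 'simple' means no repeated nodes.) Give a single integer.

A backdoor path from Be to Bm is any simple undirected path whose first edge points into Be (i.e. leaves Be via a parent).
Parents of Be: {Ml, Qe}.
Enumerating:
  P1: Be <- Ml <- Ph -> Bm
  P2: Be <- Ml -> Qe -> Bm
  P3: Be <- Qe <- Ml <- Ph -> Bm
  P4: Be <- Qe -> Bm
That exhausts the simple backdoor paths. Count: 4.

4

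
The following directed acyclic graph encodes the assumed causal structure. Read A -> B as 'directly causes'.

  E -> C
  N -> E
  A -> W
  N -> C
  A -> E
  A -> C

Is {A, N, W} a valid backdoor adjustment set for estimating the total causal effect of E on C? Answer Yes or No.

Backdoor paths from E to C (paths whose first edge points into E):
  P1: E <- N -> C
  P2: E <- A -> C
Condition 1 (no descendant of E in the set): holds — descendants of E are {C}; none are in {A, N, W}.
Condition 2 (every backdoor path blocked by {A, N, W}):
  P1: blocked at fork node N ∈ conditioning set.
  P2: blocked at fork node A ∈ conditioning set.
{A, N, W} satisfies the backdoor criterion.

Yes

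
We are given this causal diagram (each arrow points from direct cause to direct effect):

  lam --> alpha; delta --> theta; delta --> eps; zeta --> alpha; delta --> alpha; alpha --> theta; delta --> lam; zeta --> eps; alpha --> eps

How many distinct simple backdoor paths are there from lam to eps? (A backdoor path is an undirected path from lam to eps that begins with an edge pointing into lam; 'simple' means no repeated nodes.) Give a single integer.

A backdoor path from lam to eps is any simple undirected path whose first edge points into lam (i.e. leaves lam via a parent).
Parents of lam: {delta}.
Enumerating:
  P1: lam <- delta -> alpha <- zeta -> eps
  P2: lam <- delta -> alpha -> eps
  P3: lam <- delta -> eps
  P4: lam <- delta -> theta <- alpha <- zeta -> eps
  P5: lam <- delta -> theta <- alpha -> eps
That exhausts the simple backdoor paths. Count: 5.

5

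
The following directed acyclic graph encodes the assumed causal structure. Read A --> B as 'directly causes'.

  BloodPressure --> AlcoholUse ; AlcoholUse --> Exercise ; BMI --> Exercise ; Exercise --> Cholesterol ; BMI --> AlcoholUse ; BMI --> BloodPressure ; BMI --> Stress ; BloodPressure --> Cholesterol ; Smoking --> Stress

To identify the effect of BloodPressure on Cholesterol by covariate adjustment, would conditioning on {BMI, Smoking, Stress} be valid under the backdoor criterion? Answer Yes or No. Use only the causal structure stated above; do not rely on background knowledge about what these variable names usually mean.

Yes

Backdoor paths from BloodPressure to Cholesterol (paths whose first edge points into BloodPressure):
  P1: BloodPressure <- BMI -> AlcoholUse -> Exercise -> Cholesterol
  P2: BloodPressure <- BMI -> Exercise -> Cholesterol
Condition 1 (no descendant of BloodPressure in the set): holds — descendants of BloodPressure are {AlcoholUse, Cholesterol, Exercise}; none are in {BMI, Smoking, Stress}.
Condition 2 (every backdoor path blocked by {BMI, Smoking, Stress}):
  P1: blocked at fork node BMI ∈ conditioning set.
  P2: blocked at fork node BMI ∈ conditioning set.
{BMI, Smoking, Stress} satisfies the backdoor criterion.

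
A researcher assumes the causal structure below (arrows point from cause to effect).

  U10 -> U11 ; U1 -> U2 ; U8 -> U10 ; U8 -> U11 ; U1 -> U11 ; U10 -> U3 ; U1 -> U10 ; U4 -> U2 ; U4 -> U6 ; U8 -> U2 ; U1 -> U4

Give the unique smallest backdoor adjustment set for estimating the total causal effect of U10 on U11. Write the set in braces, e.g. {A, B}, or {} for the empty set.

{U1, U8}

Variables eligible for adjustment (non-descendants of U10, excluding U10 and U11): {U1, U2, U4, U6, U8}.
Backdoor paths from U10 to U11:
  P1: U10 <- U8 -> U2 <- U1 -> U11
  P2: U10 <- U8 -> U2 <- U4 <- U1 -> U11
  P3: U10 <- U8 -> U11
  P4: U10 <- U1 -> U4 -> U2 <- U8 -> U11
  P5: U10 <- U1 -> U2 <- U8 -> U11
  P6: U10 <- U1 -> U11
The empty set is not sufficient: P3 (U10 <- U8 -> U11) has no collider blocking it and no conditioned non-collider, so it is open.
Try {U1, U8}:
  P1: blocked at fork node U8 ∈ conditioning set.
  P2: blocked at fork node U8 ∈ conditioning set.
  P3: blocked at fork node U8 ∈ conditioning set.
  P4: blocked at fork node U1 ∈ conditioning set.
  P5: blocked at fork node U1 ∈ conditioning set.
  P6: blocked at fork node U1 ∈ conditioning set.
{U1, U8} contains no descendant of U10 and blocks every backdoor path.
Every element of {U1, U8} is needed (dropping U1 leaves P6 open; dropping U8 leaves P3 open), so no proper subset is valid.
Among all size-2 subsets of the eligible variables, only {U1, U8} blocks every backdoor path, so it is the unique smallest valid adjustment set.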